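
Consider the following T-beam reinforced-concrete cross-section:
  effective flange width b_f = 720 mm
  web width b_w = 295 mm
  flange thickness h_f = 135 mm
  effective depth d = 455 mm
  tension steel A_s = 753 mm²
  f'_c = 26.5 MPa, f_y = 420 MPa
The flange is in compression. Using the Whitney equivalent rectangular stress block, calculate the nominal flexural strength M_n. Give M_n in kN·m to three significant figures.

M_n ≈ 141 kN·m

Tension: T = A_s f_y = 753 × 420 = 316260 N.
Try a within the flange: a = T/(0.85 f'_c b_f) = 316260/(0.85 × 26.5 × 720) = 19.50 mm.
Since a = 19.50 ≤ h_f = 135 mm, the stress block lies entirely in the flange; analyse as a rectangular beam of width b_f.
M_n = T(d − a/2) = 316260 × (455 − 9.75) = 140.81 × 10⁶ N·mm.
M_n = 140.81 kN·m.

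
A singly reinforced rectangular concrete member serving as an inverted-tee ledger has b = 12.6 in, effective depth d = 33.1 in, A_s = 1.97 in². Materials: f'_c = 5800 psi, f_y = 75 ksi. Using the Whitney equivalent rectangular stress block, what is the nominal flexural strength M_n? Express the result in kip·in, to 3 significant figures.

M_n ≈ 4710 kip·in

T = A_s f_y = 1.97 × 75 = 147.75 kips.
a = T/(0.85 f'_c b) = 147.75/(0.85 × 5.8 × 12.6) = 2.379 in.
M_n = T(d − a/2) = 147.75 × (33.1 − 1.1895) = 4714.8 kip·in.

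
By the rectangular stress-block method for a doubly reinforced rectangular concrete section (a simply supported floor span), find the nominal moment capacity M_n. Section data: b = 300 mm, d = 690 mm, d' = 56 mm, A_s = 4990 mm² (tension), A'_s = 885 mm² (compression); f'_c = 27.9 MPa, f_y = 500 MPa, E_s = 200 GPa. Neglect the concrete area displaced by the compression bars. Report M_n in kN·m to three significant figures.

M_n ≈ 1400 kN·m

Assume both tension and compression steel yield.
Net tension couple steel: A_s − A'_s = 4105 mm².
a = (A_s − A'_s) f_y / (0.85 f'_c b) = 2052500/(0.85 × 27.9 × 300) = 288.50 mm.
c = a/β₁ = 288.50/0.85 = 339.41 mm; ε'_s = 0.003(c − d')/c = 0.0025 ≥ f_y/E_s = 0.0025, so compression steel does yield.
M_n = (A_s − A'_s) f_y (d − a/2) + A'_s f_y (d − d') = [2052500 × (690 − 144.25) + 442500 × (690 − 56)] × 10⁻⁶ = 1120.15 + 280.55 = 1400.70 kN·m.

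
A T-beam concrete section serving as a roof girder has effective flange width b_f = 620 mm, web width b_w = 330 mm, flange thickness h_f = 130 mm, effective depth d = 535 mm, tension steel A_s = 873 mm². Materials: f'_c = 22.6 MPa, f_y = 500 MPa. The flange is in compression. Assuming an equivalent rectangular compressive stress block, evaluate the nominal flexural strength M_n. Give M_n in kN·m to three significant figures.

M_n ≈ 226 kN·m

Tension: T = A_s f_y = 873 × 500 = 436500 N.
Try a within the flange: a = T/(0.85 f'_c b_f) = 436500/(0.85 × 22.6 × 620) = 36.65 mm.
Since a = 36.65 ≤ h_f = 130 mm, the stress block lies entirely in the flange; analyse as a rectangular beam of width b_f.
M_n = T(d − a/2) = 436500 × (535 − 18.325) = 225.53 × 10⁶ N·mm.
M_n = 225.53 kN·m.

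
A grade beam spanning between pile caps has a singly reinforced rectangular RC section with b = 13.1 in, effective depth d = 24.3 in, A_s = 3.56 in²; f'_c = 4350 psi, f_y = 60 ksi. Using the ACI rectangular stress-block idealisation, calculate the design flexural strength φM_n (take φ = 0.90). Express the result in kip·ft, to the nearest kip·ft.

T = A_s f_y = 3.56 × 60 = 213.6 kips.
a = T/(0.85 f'_c b) = 213.6/(0.85 × 4.35 × 13.1) = 4.410 in.
M_n = T(d − a/2) = 213.6 × (24.3 − 2.205) = 4719.5 kip·in = 4719.5/12 = 393.29 kip·ft.
φM_n = 0.90 × 393.29 = 353.96 kip·ft.

φM_n ≈ 354 kip·ft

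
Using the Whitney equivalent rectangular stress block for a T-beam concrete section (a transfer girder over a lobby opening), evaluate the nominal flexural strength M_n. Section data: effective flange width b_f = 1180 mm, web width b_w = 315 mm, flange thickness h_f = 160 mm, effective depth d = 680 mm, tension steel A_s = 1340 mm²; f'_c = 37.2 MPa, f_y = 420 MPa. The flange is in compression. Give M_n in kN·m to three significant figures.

M_n ≈ 378 kN·m

Tension: T = A_s f_y = 1340 × 420 = 562800 N.
Try a within the flange: a = T/(0.85 f'_c b_f) = 562800/(0.85 × 37.2 × 1180) = 15.08 mm.
Since a = 15.08 ≤ h_f = 160 mm, the stress block lies entirely in the flange; analyse as a rectangular beam of width b_f.
M_n = T(d − a/2) = 562800 × (680 − 7.54) = 378.46 × 10⁶ N·mm.
M_n = 378.46 kN·m.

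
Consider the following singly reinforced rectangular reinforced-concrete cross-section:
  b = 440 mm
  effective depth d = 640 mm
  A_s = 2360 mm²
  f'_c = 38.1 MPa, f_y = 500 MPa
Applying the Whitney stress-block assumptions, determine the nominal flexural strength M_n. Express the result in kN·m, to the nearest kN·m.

M_n ≈ 706 kN·m

T = A_s f_y = 2360 × 500 = 1180000 N = 1180 kN.
From C = T: a = T/(0.85 f'_c b) = 1180000/(0.85 × 38.1 × 440) = 82.81 mm.
M_n = T(d − a/2) = 1180 kN × (640 − 41.405) mm = 706.34 kN·m.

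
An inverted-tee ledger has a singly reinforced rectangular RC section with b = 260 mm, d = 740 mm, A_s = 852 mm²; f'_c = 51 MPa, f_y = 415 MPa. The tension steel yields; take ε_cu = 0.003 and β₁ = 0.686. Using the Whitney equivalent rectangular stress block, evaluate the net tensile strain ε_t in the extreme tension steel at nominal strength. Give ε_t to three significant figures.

ε_t ≈ 0.0455

a = A_s f_y/(0.85 f'_c b) = 31.37 mm.
β₁ = 0.686, so c = a/β₁ = 31.37/0.686 = 45.73 mm.
From the linear strain diagram with ε_cu = 0.003: ε_t = 0.003 (d − c)/c = 0.003 × (740 − 45.73)/45.73 = 0.0455.
Since ε_t ≥ 0.005, the section is tension-controlled.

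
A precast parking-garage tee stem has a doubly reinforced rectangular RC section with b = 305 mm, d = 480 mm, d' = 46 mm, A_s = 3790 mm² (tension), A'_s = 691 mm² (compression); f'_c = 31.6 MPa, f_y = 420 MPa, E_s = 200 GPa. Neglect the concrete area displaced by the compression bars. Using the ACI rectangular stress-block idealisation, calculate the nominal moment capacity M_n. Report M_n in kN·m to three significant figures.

M_n ≈ 647 kN·m

Assume both tension and compression steel yield.
Net tension couple steel: A_s − A'_s = 3099 mm².
a = (A_s − A'_s) f_y / (0.85 f'_c b) = 1301580/(0.85 × 31.6 × 305) = 158.88 mm.
c = a/β₁ = 158.88/0.824 = 192.82 mm; ε'_s = 0.003(c − d')/c = 0.0023 ≥ f_y/E_s = 0.0021, so compression steel does yield.
M_n = (A_s − A'_s) f_y (d − a/2) + A'_s f_y (d − d') = [1301580 × (480 − 79.44) + 290220 × (480 − 46)] × 10⁻⁶ = 521.36 + 125.96 = 647.32 kN·m.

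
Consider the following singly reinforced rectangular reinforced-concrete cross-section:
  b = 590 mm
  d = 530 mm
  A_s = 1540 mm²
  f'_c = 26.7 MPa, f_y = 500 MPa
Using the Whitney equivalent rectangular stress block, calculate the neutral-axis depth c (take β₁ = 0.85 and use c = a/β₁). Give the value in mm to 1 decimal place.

T = A_s f_y = 1540 × 500 = 770000 N = 770 kN.
Setting C = 0.85 f'_c a b equal to T: a = 770000/(0.85 × 26.7 × 590) = 57.505 mm.
With β₁ = 0.85, c = a/β₁ = 57.505/0.85 = 67.7 mm.

c ≈ 67.7 mm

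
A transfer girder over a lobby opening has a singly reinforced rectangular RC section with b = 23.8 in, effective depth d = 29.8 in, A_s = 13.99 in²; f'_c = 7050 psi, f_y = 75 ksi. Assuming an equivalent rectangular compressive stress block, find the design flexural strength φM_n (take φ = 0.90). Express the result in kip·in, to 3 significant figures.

T = A_s f_y = 13.99 × 75 = 1049.25 kips.
a = T/(0.85 f'_c b) = 1049.25/(0.85 × 7.05 × 23.8) = 7.357 in.
M_n = T(d − a/2) = 1049.25 × (29.8 − 3.6785) = 27408.0 kip·in.
φM_n = 0.90 × 27408.0 = 24667.2 kip·in.

φM_n ≈ 24700 kip·in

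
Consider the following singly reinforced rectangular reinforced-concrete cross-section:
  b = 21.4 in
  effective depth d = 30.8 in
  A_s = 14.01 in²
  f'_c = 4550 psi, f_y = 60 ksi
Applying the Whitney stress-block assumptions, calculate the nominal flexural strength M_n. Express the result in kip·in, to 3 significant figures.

T = A_s f_y = 14.01 × 60 = 840.6 kips.
a = T/(0.85 f'_c b) = 840.6/(0.85 × 4.55 × 21.4) = 10.157 in.
M_n = T(d − a/2) = 840.6 × (30.8 − 5.0785) = 21621.5 kip·in.

M_n ≈ 21600 kip·in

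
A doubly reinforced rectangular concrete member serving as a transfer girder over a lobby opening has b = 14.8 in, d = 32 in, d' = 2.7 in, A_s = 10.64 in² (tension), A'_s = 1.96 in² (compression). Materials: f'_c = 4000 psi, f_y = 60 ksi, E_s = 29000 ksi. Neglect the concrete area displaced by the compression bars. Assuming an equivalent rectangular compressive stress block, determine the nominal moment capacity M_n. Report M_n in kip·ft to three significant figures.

M_n ≈ 1450 kip·ft

Assume both steels yield.
a = (A_s − A'_s) f_y/(0.85 f'_c b) = (10.64 − 1.96) × 60/(0.85 × 4 × 14.8) = 10.350 in.
c = a/β₁ = 10.350/0.85 = 12.176 in; ε'_s = 0.003(c − d')/c = 0.0023 ≥ ε_y = 0.0021, so the compression steel yields.
M_n = (A_s − A'_s) f_y (d − a/2) + A'_s f_y (d − d') = 520.8 × (32 − 5.175) + 117.6 × (32 − 2.7) = 13970.5 + 3445.7 = 17416.2 kip·in = 17416.2/12 = 1451.35 kip·ft.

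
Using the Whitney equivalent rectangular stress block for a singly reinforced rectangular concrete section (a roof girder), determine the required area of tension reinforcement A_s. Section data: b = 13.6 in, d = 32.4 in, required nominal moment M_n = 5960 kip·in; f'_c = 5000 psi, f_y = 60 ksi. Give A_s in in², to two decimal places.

A_s ≈ 3.23 in²

From M_n = 0.85 f'_c a b (d − a/2):
a = d − √(d² − 2M_n/(0.85 f'_c b)) = 32.4 − √(32.4² − 2 × 5960/(0.85 × 5 × 13.6)) = 3.356 in.
A_s = 0.85 f'_c a b / f_y = 0.85 × 5 × 3.356 × 13.6 / 60 = 3.233 in².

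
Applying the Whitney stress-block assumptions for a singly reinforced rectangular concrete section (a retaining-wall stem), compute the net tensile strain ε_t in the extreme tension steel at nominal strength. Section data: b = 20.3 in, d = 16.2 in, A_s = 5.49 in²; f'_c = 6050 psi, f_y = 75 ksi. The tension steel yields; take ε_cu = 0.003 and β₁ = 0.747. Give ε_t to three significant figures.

ε_t ≈ 0.00620

a = A_s f_y/(0.85 f'_c b) = 3.944 in.
β₁ = 0.747, so c = a/β₁ = 3.944/0.747 = 5.280 in.
From the linear strain diagram with ε_cu = 0.003: ε_t = 0.003 (d − c)/c = 0.003 × (16.2 − 5.280)/5.280 = 0.00620.
Since ε_t ≥ 0.005, the section is tension-controlled.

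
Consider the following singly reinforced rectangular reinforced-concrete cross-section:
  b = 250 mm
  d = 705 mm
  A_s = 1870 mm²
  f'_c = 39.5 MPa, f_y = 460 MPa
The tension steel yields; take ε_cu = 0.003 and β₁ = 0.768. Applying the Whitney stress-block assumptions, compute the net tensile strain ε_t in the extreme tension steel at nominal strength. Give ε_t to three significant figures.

a = A_s f_y/(0.85 f'_c b) = 102.48 mm.
β₁ = 0.768, so c = a/β₁ = 102.48/0.768 = 133.44 mm.
From the linear strain diagram with ε_cu = 0.003: ε_t = 0.003 (d − c)/c = 0.003 × (705 − 133.44)/133.44 = 0.0128.
Since ε_t ≥ 0.005, the section is tension-controlled.

ε_t ≈ 0.0128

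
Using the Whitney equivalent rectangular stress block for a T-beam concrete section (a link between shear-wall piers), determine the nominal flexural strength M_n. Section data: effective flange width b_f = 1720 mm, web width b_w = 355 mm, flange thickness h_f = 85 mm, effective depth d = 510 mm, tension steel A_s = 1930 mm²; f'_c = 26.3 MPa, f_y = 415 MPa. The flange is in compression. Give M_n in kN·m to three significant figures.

M_n ≈ 400 kN·m

Tension: T = A_s f_y = 1930 × 415 = 800950 N.
Try a within the flange: a = T/(0.85 f'_c b_f) = 800950/(0.85 × 26.3 × 1720) = 20.83 mm.
Since a = 20.83 ≤ h_f = 85 mm, the stress block lies entirely in the flange; analyse as a rectangular beam of width b_f.
M_n = T(d − a/2) = 800950 × (510 − 10.415) = 400.14 × 10⁶ N·mm.
M_n = 400.14 kN·m.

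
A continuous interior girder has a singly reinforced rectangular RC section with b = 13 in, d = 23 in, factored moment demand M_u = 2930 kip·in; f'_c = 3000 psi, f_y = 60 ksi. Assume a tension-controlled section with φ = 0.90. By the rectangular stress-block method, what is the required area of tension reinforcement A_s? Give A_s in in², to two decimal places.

A_s ≈ 2.63 in²

M_n = M_u/φ = 2930/0.90 = 3255.56 kip·in.
From M_n = 0.85 f'_c a b (d − a/2):
a = d − √(d² − 2M_n/(0.85 f'_c b)) = 23 − √(23² − 2 × 3255.56/(0.85 × 3 × 13)) = 4.763 in.
A_s = 0.85 f'_c a b / f_y = 0.85 × 3 × 4.763 × 13 / 60 = 2.632 in².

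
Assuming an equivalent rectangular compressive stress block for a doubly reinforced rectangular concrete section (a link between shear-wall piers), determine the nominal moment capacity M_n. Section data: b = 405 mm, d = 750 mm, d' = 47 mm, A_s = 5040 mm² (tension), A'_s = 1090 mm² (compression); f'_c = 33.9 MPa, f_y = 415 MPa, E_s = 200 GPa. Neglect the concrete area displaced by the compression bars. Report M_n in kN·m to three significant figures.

Assume both tension and compression steel yield.
Net tension couple steel: A_s − A'_s = 3950 mm².
a = (A_s − A'_s) f_y / (0.85 f'_c b) = 1639250/(0.85 × 33.9 × 405) = 140.47 mm.
c = a/β₁ = 140.47/0.808 = 173.85 mm; ε'_s = 0.003(c − d')/c = 0.0022 ≥ f_y/E_s = 0.0021, so compression steel does yield.
M_n = (A_s − A'_s) f_y (d − a/2) + A'_s f_y (d − d') = [1639250 × (750 − 70.235) + 452350 × (750 − 47)] × 10⁻⁶ = 1114.30 + 318.00 = 1432.30 kN·m.

M_n ≈ 1430 kN·m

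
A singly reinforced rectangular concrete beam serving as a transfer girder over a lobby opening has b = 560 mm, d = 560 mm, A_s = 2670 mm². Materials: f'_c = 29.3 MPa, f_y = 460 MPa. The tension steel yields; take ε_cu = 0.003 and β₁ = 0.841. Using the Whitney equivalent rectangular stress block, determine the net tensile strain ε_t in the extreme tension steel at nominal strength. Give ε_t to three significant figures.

a = A_s f_y/(0.85 f'_c b) = 88.06 mm.
β₁ = 0.841, so c = a/β₁ = 88.06/0.841 = 104.71 mm.
From the linear strain diagram with ε_cu = 0.003: ε_t = 0.003 (d − c)/c = 0.003 × (560 − 104.71)/104.71 = 0.0130.
Since ε_t ≥ 0.005, the section is tension-controlled.

ε_t ≈ 0.0130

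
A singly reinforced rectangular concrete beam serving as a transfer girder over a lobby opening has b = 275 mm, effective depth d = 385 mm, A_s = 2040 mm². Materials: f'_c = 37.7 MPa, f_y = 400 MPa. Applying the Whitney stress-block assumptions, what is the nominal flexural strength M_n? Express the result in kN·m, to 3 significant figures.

T = A_s f_y = 2040 × 400 = 816000 N = 816 kN.
From C = T: a = T/(0.85 f'_c b) = 816000/(0.85 × 37.7 × 275) = 92.60 mm.
M_n = T(d − a/2) = 816 kN × (385 − 46.3) mm = 276.38 kN·m.

M_n ≈ 276 kN·m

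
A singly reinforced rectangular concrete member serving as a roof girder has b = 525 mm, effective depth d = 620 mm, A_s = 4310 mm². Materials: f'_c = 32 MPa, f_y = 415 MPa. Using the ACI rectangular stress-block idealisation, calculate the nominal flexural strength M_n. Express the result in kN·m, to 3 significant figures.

M_n ≈ 997 kN·m

T = A_s f_y = 4310 × 415 = 1788650 N = 1788.65 kN.
From C = T: a = T/(0.85 f'_c b) = 1788650/(0.85 × 32 × 525) = 125.26 mm.
M_n = T(d − a/2) = 1788.65 kN × (620 − 62.63) mm = 996.94 kN·m.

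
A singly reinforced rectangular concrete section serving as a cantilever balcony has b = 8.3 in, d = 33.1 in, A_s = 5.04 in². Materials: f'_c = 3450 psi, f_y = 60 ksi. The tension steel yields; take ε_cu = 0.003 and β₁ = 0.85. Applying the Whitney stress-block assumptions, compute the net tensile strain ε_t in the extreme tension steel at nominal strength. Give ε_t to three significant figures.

a = A_s f_y/(0.85 f'_c b) = 12.424 in.
β₁ = 0.85, so c = a/β₁ = 12.424/0.85 = 14.616 in.
From the linear strain diagram with ε_cu = 0.003: ε_t = 0.003 (d − c)/c = 0.003 × (33.1 − 14.616)/14.616 = 0.00379.
ε_t < 0.004 — the section is over-reinforced for flexure under ACI limits.

ε_t ≈ 0.00379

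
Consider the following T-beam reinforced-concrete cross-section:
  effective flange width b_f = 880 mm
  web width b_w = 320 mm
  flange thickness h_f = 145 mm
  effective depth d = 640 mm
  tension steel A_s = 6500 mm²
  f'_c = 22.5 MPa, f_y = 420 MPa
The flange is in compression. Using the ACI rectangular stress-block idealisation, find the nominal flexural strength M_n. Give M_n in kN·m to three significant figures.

M_n ≈ 1520 kN·m

Tension: T = A_s f_y = 6500 × 420 = 2730000 N.
Try a within the flange: a = T/(0.85 f'_c b_f) = 2730000/(0.85 × 22.5 × 880) = 162.21 mm.
a = 162.21 > h_f = 145 mm: the block extends into the web. Split into flange-overhang and web parts.
C_f = 0.85 f'_c (b_f − b_w) h_f = 0.85 × 22.5 × (880 − 320) × 145 = 1552950 N.
Remaining web compression depth: a_w = (T − C_f)/(0.85 f'_c b_w) = (2730000 − 1552950)/(0.85 × 22.5 × 320) = 192.33 mm.
M_n = C_f(d − h_f/2) + (T − C_f)(d − a_w/2) = 1552950 × (640 − 72.5) + 1177050 × (640 − 96.165) = 881.30 + 640.12 = 1521.42 × 10⁶ N·mm.
M_n = 1521.42 kN·m.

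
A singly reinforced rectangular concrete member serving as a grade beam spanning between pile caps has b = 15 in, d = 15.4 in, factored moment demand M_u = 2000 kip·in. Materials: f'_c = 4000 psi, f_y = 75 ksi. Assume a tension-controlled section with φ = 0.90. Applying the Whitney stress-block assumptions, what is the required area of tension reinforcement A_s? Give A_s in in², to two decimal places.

M_n = M_u/φ = 2000/0.90 = 2222.22 kip·in.
From M_n = 0.85 f'_c a b (d − a/2):
a = d − √(d² − 2M_n/(0.85 f'_c b)) = 15.4 − √(15.4² − 2 × 2222.22/(0.85 × 4 × 15)) = 3.152 in.
A_s = 0.85 f'_c a b / f_y = 0.85 × 4 × 3.152 × 15 / 75 = 2.143 in².

A_s ≈ 2.14 in²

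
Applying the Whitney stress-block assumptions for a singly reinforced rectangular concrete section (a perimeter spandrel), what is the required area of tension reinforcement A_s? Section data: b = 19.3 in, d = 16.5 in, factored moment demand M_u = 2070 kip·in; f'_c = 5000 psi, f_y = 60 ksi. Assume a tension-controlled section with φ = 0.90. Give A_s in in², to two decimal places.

M_n = M_u/φ = 2070/0.90 = 2300 kip·in.
From M_n = 0.85 f'_c a b (d − a/2):
a = d − √(d² − 2M_n/(0.85 f'_c b)) = 16.5 − √(16.5² − 2 × 2300/(0.85 × 5 × 19.3)) = 1.797 in.
A_s = 0.85 f'_c a b / f_y = 0.85 × 5 × 1.797 × 19.3 / 60 = 2.457 in².

A_s ≈ 2.46 in²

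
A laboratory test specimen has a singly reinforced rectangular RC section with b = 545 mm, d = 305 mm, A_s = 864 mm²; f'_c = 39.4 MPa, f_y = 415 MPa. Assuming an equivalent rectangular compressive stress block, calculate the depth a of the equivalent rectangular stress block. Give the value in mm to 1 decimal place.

a ≈ 19.6 mm

T = A_s f_y = 864 × 415 = 358560 N = 358.56 kN.
Setting C = 0.85 f'_c a b equal to T: a = 358560/(0.85 × 39.4 × 545) = 19.6 mm.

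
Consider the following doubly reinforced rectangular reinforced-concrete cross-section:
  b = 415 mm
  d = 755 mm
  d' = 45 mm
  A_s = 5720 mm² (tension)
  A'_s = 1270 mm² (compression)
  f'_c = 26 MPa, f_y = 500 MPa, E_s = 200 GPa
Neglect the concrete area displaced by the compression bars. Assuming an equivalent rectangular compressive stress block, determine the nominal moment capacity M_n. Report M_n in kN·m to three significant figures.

M_n ≈ 1860 kN·m

Assume both tension and compression steel yield.
Net tension couple steel: A_s − A'_s = 4450 mm².
a = (A_s − A'_s) f_y / (0.85 f'_c b) = 2225000/(0.85 × 26 × 415) = 242.60 mm.
c = a/β₁ = 242.60/0.85 = 285.41 mm; ε'_s = 0.003(c − d')/c = 0.0025 ≥ f_y/E_s = 0.0025, so compression steel does yield.
M_n = (A_s − A'_s) f_y (d − a/2) + A'_s f_y (d − d') = [2225000 × (755 − 121.3) + 635000 × (755 − 45)] × 10⁻⁶ = 1409.98 + 450.85 = 1860.83 kN·m.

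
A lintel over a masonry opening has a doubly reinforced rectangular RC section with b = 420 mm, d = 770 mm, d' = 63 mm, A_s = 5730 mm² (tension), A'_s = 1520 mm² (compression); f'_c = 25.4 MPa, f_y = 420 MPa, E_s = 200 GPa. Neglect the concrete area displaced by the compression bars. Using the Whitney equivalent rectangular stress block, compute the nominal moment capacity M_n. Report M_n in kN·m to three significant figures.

M_n ≈ 1640 kN·m

Assume both tension and compression steel yield.
Net tension couple steel: A_s − A'_s = 4210 mm².
a = (A_s − A'_s) f_y / (0.85 f'_c b) = 1768200/(0.85 × 25.4 × 420) = 195.00 mm.
c = a/β₁ = 195.00/0.85 = 229.41 mm; ε'_s = 0.003(c − d')/c = 0.0022 ≥ f_y/E_s = 0.0021, so compression steel does yield.
M_n = (A_s − A'_s) f_y (d − a/2) + A'_s f_y (d − d') = [1768200 × (770 − 97.5) + 638400 × (770 − 63)] × 10⁻⁶ = 1189.11 + 451.35 = 1640.46 kN·m.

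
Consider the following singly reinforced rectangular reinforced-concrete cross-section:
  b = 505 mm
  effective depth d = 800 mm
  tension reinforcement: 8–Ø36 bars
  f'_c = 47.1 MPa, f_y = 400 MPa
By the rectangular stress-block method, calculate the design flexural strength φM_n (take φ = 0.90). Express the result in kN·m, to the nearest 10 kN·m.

φM_n ≈ 2110 kN·m

A_s = 8 × 1018 = 8144 mm².
T = A_s f_y = 8144 × 400 = 3257600 N = 3257.6 kN.
From C = T: a = T/(0.85 f'_c b) = 3257600/(0.85 × 47.1 × 505) = 161.13 mm.
M_n = T(d − a/2) = 3257.6 kN × (800 − 80.565) mm = 2343.63 kN·m.
φM_n = 0.90 × 2343.63 = 2109.27 kN·m.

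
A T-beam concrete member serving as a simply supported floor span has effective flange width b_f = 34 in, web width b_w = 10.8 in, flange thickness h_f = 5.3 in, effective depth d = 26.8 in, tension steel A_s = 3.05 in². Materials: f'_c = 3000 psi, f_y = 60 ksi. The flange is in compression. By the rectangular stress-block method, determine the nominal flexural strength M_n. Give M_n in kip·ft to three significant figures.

M_n ≈ 393 kip·ft

Tension: T = A_s f_y = 3.05 × 60 = 183 kips.
Try a within the flange: a = T/(0.85 f'_c b_f) = 183/(0.85 × 3 × 34) = 2.111 in.
Since a = 2.111 ≤ h_f = 5.3 in, the stress block lies entirely in the flange; analyse as a rectangular beam of width b_f.
M_n = T(d − a/2) = 183 × (26.8 − 1.0555) = 4711.2 kip·in.
M_n = 4711.2/12 = 392.60 kip·ft.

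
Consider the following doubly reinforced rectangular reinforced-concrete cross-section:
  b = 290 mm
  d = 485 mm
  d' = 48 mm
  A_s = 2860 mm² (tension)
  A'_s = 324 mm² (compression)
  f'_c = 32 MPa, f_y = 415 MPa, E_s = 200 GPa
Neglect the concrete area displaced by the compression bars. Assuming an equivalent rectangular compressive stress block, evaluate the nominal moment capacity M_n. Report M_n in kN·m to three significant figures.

M_n ≈ 499 kN·m

Assume both tension and compression steel yield.
Net tension couple steel: A_s − A'_s = 2536 mm².
a = (A_s − A'_s) f_y / (0.85 f'_c b) = 1052440/(0.85 × 32 × 290) = 133.42 mm.
c = a/β₁ = 133.42/0.821 = 162.51 mm; ε'_s = 0.003(c − d')/c = 0.0021 ≥ f_y/E_s = 0.0021, so compression steel does yield.
M_n = (A_s − A'_s) f_y (d − a/2) + A'_s f_y (d − d') = [1052440 × (485 − 66.71) + 134460 × (485 − 48)] × 10⁻⁶ = 440.23 + 58.76 = 498.99 kN·m.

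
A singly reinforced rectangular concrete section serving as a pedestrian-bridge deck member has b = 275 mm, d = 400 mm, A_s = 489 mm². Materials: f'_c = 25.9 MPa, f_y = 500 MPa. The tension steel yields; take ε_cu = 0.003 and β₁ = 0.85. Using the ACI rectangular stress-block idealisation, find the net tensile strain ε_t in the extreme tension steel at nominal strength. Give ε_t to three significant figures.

ε_t ≈ 0.0223

a = A_s f_y/(0.85 f'_c b) = 40.39 mm.
β₁ = 0.85, so c = a/β₁ = 40.39/0.85 = 47.52 mm.
From the linear strain diagram with ε_cu = 0.003: ε_t = 0.003 (d − c)/c = 0.003 × (400 − 47.52)/47.52 = 0.0223.
Since ε_t ≥ 0.005, the section is tension-controlled.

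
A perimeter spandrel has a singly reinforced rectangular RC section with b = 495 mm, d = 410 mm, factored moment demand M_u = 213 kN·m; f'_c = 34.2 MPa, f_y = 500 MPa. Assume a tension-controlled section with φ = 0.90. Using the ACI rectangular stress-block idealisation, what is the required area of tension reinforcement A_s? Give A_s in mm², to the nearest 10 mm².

A_s ≈ 1220 mm²

M_n = M_u/φ = 213/0.90 = 236.667 kN·m.
With M_n = 0.85 f'_c a b (d − a/2), solve the quadratic for a:
a = d − √(d² − 2M_n/(0.85 f'_c b)) = 410 − √(410² − 2 × 236.667×10⁶/(0.85 × 34.2 × 495)) = 42.30 mm.
A_s = 0.85 f'_c a b / f_y = 0.85 × 34.2 × 42.30 × 495 / 500 = 1217.4 mm².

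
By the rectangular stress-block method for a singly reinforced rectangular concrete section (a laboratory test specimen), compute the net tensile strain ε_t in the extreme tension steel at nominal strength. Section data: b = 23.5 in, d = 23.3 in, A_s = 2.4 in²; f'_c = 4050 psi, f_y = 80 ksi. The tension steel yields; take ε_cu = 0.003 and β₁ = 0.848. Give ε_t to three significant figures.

a = A_s f_y/(0.85 f'_c b) = 2.373 in.
β₁ = 0.848, so c = a/β₁ = 2.373/0.848 = 2.798 in.
From the linear strain diagram with ε_cu = 0.003: ε_t = 0.003 (d − c)/c = 0.003 × (23.3 − 2.798)/2.798 = 0.0220.
Since ε_t ≥ 0.005, the section is tension-controlled.

ε_t ≈ 0.0220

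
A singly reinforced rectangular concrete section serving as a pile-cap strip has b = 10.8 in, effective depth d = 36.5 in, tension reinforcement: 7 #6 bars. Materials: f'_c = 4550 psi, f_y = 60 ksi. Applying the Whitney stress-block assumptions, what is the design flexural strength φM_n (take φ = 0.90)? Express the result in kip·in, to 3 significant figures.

φM_n ≈ 5700 kip·in

A_s = 7 × 0.44 = 3.08 in².
T = A_s f_y = 3.08 × 60 = 184.8 kips.
a = T/(0.85 f'_c b) = 184.8/(0.85 × 4.55 × 10.8) = 4.424 in.
M_n = T(d − a/2) = 184.8 × (36.5 − 2.212) = 6336.4 kip·in.
φM_n = 0.90 × 6336.4 = 5702.8 kip·in.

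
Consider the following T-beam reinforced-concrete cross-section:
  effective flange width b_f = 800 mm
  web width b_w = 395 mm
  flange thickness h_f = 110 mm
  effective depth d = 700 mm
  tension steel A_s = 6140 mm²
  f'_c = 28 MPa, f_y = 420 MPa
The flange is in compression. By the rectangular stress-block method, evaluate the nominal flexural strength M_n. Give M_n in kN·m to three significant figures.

Tension: T = A_s f_y = 6140 × 420 = 2578800 N.
Try a within the flange: a = T/(0.85 f'_c b_f) = 2578800/(0.85 × 28 × 800) = 135.44 mm.
a = 135.44 > h_f = 110 mm: the block extends into the web. Split into flange-overhang and web parts.
C_f = 0.85 f'_c (b_f − b_w) h_f = 0.85 × 28 × (800 − 395) × 110 = 1060290 N.
Remaining web compression depth: a_w = (T − C_f)/(0.85 f'_c b_w) = (2578800 − 1060290)/(0.85 × 28 × 395) = 161.53 mm.
M_n = C_f(d − h_f/2) + (T − C_f)(d − a_w/2) = 1060290 × (700 − 55) + 1518510 × (700 − 80.765) = 683.89 + 940.31 = 1624.20 × 10⁶ N·mm.
M_n = 1624.20 kN·m.

M_n ≈ 1620 kN·m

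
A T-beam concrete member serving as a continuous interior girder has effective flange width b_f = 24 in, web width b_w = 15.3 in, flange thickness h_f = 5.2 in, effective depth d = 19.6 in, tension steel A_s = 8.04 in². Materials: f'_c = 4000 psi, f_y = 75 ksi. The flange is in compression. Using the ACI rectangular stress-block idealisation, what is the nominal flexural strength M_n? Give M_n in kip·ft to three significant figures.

Tension: T = A_s f_y = 8.04 × 75 = 603 kips.
Try a within the flange: a = T/(0.85 f'_c b_f) = 603/(0.85 × 4 × 24) = 7.390 in.
a = 7.390 > h_f = 5.2 in: the block extends into the web. Split into flange-overhang and web parts.
C_f = 0.85 f'_c (b_f − b_w) h_f = 0.85 × 4 × (24 − 15.3) × 5.2 = 153.8 kips.
Remaining web compression depth: a_w = (T − C_f)/(0.85 f'_c b_w) = (603 − 153.8)/(0.85 × 4 × 15.3) = 8.635 in.
M_n = C_f(d − h_f/2) + (T − C_f)(d − a_w/2) = 153.8 × (19.6 − 2.6) + 449.2 × (19.6 − 4.3175) = 2614.6 + 6864.9 = 9479.5 kip·in.
M_n = 9479.5/12 = 789.96 kip·ft.

M_n ≈ 790 kip·ft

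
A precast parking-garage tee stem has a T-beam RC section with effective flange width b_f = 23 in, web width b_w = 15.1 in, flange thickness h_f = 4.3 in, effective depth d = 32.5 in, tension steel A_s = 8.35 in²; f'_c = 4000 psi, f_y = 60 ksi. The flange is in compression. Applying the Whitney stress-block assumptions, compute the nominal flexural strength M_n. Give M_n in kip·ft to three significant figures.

Tension: T = A_s f_y = 8.35 × 60 = 501 kips.
Try a within the flange: a = T/(0.85 f'_c b_f) = 501/(0.85 × 4 × 23) = 6.407 in.
a = 6.407 > h_f = 4.3 in: the block extends into the web. Split into flange-overhang and web parts.
C_f = 0.85 f'_c (b_f − b_w) h_f = 0.85 × 4 × (23 − 15.1) × 4.3 = 115.5 kips.
Remaining web compression depth: a_w = (T − C_f)/(0.85 f'_c b_w) = (501 − 115.5)/(0.85 × 4 × 15.1) = 7.509 in.
M_n = C_f(d − h_f/2) + (T − C_f)(d − a_w/2) = 115.5 × (32.5 − 2.15) + 385.5 × (32.5 − 3.7545) = 3505.4 + 11081.4 = 14586.8 kip·in.
M_n = 14586.8/12 = 1215.57 kip·ft.

M_n ≈ 1220 kip·ft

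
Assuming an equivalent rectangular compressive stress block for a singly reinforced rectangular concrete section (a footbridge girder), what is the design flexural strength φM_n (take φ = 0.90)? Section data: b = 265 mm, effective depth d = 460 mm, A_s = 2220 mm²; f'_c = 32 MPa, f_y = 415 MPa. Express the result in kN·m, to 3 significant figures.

T = A_s f_y = 2220 × 415 = 921300 N = 921.3 kN.
From C = T: a = T/(0.85 f'_c b) = 921300/(0.85 × 32 × 265) = 127.82 mm.
M_n = T(d − a/2) = 921.3 kN × (460 − 63.91) mm = 364.92 kN·m.
φM_n = 0.90 × 364.92 = 328.43 kN·m.

φM_n ≈ 328 kN·m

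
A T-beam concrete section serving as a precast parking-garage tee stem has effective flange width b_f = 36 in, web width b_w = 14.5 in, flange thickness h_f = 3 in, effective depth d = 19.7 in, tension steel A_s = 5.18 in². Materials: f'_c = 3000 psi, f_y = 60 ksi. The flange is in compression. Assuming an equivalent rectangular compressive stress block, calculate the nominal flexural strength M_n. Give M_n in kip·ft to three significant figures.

Tension: T = A_s f_y = 5.18 × 60 = 310.8 kips.
Try a within the flange: a = T/(0.85 f'_c b_f) = 310.8/(0.85 × 3 × 36) = 3.386 in.
a = 3.386 > h_f = 3 in: the block extends into the web. Split into flange-overhang and web parts.
C_f = 0.85 f'_c (b_f − b_w) h_f = 0.85 × 3 × (36 − 14.5) × 3 = 164.5 kips.
Remaining web compression depth: a_w = (T − C_f)/(0.85 f'_c b_w) = (310.8 − 164.5)/(0.85 × 3 × 14.5) = 3.957 in.
M_n = C_f(d − h_f/2) + (T − C_f)(d − a_w/2) = 164.5 × (19.7 − 1.5) + 146.3 × (19.7 − 1.9785) = 2993.9 + 2592.7 = 5586.6 kip·in.
M_n = 5586.6/12 = 465.55 kip·ft.

M_n ≈ 466 kip·ft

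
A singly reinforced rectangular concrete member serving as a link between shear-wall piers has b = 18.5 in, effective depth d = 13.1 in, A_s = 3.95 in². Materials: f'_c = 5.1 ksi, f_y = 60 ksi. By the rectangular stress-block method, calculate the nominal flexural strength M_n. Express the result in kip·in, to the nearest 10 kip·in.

M_n ≈ 2750 kip·in

T = A_s f_y = 3.95 × 60 = 237 kips.
a = T/(0.85 f'_c b) = 237/(0.85 × 5.1 × 18.5) = 2.955 in.
M_n = T(d − a/2) = 237 × (13.1 − 1.4775) = 2754.5 kip·in.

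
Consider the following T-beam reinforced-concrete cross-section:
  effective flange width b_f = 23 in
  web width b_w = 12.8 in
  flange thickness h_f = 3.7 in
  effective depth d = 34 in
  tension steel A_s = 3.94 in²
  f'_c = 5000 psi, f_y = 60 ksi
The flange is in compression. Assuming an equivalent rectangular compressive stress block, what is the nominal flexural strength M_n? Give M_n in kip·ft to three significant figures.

M_n ≈ 646 kip·ft

Tension: T = A_s f_y = 3.94 × 60 = 236.4 kips.
Try a within the flange: a = T/(0.85 f'_c b_f) = 236.4/(0.85 × 5 × 23) = 2.418 in.
Since a = 2.418 ≤ h_f = 3.7 in, the stress block lies entirely in the flange; analyse as a rectangular beam of width b_f.
M_n = T(d − a/2) = 236.4 × (34 − 1.209) = 7751.8 kip·in.
M_n = 7751.8/12 = 645.98 kip·ft.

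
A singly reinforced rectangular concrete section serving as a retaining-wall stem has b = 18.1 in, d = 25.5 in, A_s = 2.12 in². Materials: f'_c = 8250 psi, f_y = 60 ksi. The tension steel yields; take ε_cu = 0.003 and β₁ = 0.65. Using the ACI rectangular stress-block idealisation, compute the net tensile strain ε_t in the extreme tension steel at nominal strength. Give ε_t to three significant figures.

ε_t ≈ 0.0466

a = A_s f_y/(0.85 f'_c b) = 1.002 in.
β₁ = 0.65, so c = a/β₁ = 1.002/0.65 = 1.542 in.
From the linear strain diagram with ε_cu = 0.003: ε_t = 0.003 (d − c)/c = 0.003 × (25.5 − 1.542)/1.542 = 0.0466.
Since ε_t ≥ 0.005, the section is tension-controlled.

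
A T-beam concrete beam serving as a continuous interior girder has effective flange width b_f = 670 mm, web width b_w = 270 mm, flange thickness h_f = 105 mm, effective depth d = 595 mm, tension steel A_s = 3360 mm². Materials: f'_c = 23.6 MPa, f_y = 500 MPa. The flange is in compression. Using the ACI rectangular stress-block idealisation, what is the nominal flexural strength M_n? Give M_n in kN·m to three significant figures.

Tension: T = A_s f_y = 3360 × 500 = 1680000 N.
Try a within the flange: a = T/(0.85 f'_c b_f) = 1680000/(0.85 × 23.6 × 670) = 125.00 mm.
a = 125.00 > h_f = 105 mm: the block extends into the web. Split into flange-overhang and web parts.
C_f = 0.85 f'_c (b_f − b_w) h_f = 0.85 × 23.6 × (670 − 270) × 105 = 842520 N.
Remaining web compression depth: a_w = (T − C_f)/(0.85 f'_c b_w) = (1680000 − 842520)/(0.85 × 23.6 × 270) = 154.63 mm.
M_n = C_f(d − h_f/2) + (T − C_f)(d − a_w/2) = 842520 × (595 − 52.5) + 837480 × (595 − 77.315) = 457.07 + 433.55 = 890.62 × 10⁶ N·mm.
M_n = 890.62 kN·m.

M_n ≈ 891 kN·m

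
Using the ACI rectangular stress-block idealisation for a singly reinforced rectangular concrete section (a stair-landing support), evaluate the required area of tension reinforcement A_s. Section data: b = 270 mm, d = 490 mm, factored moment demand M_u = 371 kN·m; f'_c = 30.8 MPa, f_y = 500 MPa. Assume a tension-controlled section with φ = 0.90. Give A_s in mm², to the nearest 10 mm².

A_s ≈ 1960 mm²

M_n = M_u/φ = 371/0.90 = 412.222 kN·m.
With M_n = 0.85 f'_c a b (d − a/2), solve the quadratic for a:
a = d − √(d² − 2M_n/(0.85 f'_c b)) = 490 − √(490² − 2 × 412.222×10⁶/(0.85 × 30.8 × 270)) = 138.62 mm.
A_s = 0.85 f'_c a b / f_y = 0.85 × 30.8 × 138.62 × 270 / 500 = 1959.7 mm².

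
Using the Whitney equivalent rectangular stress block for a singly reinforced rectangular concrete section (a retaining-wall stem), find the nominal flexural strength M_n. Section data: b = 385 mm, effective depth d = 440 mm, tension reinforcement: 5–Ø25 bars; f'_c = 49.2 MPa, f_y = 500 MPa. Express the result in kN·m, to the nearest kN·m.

M_n ≈ 493 kN·m

A_s = 5 × 491 = 2455 mm².
T = A_s f_y = 2455 × 500 = 1227500 N = 1227.5 kN.
From C = T: a = T/(0.85 f'_c b) = 1227500/(0.85 × 49.2 × 385) = 76.24 mm.
M_n = T(d − a/2) = 1227.5 kN × (440 − 38.12) mm = 493.31 kN·m.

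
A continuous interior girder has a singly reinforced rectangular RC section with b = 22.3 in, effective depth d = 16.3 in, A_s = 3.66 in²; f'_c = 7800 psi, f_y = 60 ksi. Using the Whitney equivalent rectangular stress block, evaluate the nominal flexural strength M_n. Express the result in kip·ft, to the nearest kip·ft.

M_n ≈ 285 kip·ft

T = A_s f_y = 3.66 × 60 = 219.6 kips.
a = T/(0.85 f'_c b) = 219.6/(0.85 × 7.8 × 22.3) = 1.485 in.
M_n = T(d − a/2) = 219.6 × (16.3 − 0.7425) = 3416.4 kip·in = 3416.4/12 = 284.70 kip·ft.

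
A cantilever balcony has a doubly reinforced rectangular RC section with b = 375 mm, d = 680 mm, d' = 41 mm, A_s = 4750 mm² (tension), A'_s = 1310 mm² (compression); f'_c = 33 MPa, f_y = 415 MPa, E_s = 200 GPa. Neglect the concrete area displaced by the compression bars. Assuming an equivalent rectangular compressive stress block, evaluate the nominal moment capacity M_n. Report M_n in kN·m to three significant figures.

M_n ≈ 1220 kN·m

Assume both tension and compression steel yield.
Net tension couple steel: A_s − A'_s = 3440 mm².
a = (A_s − A'_s) f_y / (0.85 f'_c b) = 1427600/(0.85 × 33 × 375) = 135.72 mm.
c = a/β₁ = 135.72/0.814 = 166.73 mm; ε'_s = 0.003(c − d')/c = 0.0023 ≥ f_y/E_s = 0.0021, so compression steel does yield.
M_n = (A_s − A'_s) f_y (d − a/2) + A'_s f_y (d − d') = [1427600 × (680 − 67.86) + 543650 × (680 − 41)] × 10⁻⁶ = 873.89 + 347.39 = 1221.28 kN·m.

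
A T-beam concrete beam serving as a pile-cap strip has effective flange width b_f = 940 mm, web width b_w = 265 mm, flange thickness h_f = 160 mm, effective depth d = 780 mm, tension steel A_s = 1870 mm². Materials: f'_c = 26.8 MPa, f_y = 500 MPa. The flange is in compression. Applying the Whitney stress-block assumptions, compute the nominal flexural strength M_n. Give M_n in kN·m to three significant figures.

M_n ≈ 709 kN·m

Tension: T = A_s f_y = 1870 × 500 = 935000 N.
Try a within the flange: a = T/(0.85 f'_c b_f) = 935000/(0.85 × 26.8 × 940) = 43.66 mm.
Since a = 43.66 ≤ h_f = 160 mm, the stress block lies entirely in the flange; analyse as a rectangular beam of width b_f.
M_n = T(d − a/2) = 935000 × (780 − 21.83) = 708.89 × 10⁶ N·mm.
M_n = 708.89 kN·m.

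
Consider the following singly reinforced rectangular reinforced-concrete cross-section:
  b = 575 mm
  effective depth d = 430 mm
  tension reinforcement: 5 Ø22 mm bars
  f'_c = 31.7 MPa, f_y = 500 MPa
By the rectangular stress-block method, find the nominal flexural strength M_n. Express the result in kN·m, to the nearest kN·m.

M_n ≈ 379 kN·m

A_s = 5 × 380 = 1900 mm².
T = A_s f_y = 1900 × 500 = 950000 N = 950 kN.
From C = T: a = T/(0.85 f'_c b) = 950000/(0.85 × 31.7 × 575) = 61.32 mm.
M_n = T(d − a/2) = 950 kN × (430 − 30.66) mm = 379.37 kN·m.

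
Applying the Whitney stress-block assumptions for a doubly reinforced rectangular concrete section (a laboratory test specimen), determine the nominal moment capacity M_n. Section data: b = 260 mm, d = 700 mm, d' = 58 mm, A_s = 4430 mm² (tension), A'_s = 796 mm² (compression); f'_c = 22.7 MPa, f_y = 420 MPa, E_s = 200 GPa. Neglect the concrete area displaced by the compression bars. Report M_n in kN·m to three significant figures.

M_n ≈ 1050 kN·m

Assume both tension and compression steel yield.
Net tension couple steel: A_s − A'_s = 3634 mm².
a = (A_s − A'_s) f_y / (0.85 f'_c b) = 1526280/(0.85 × 22.7 × 260) = 304.24 mm.
c = a/β₁ = 304.24/0.85 = 357.93 mm; ε'_s = 0.003(c − d')/c = 0.0025 ≥ f_y/E_s = 0.0021, so compression steel does yield.
M_n = (A_s − A'_s) f_y (d − a/2) + A'_s f_y (d − d') = [1526280 × (700 − 152.12) + 334320 × (700 − 58)] × 10⁻⁶ = 836.22 + 214.63 = 1050.85 kN·m.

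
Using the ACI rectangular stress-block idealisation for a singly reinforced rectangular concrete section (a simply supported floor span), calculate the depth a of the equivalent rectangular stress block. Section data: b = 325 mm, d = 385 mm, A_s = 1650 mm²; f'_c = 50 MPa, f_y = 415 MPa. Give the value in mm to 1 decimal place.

T = A_s f_y = 1650 × 415 = 684750 N = 684.75 kN.
Setting C = 0.85 f'_c a b equal to T: a = 684750/(0.85 × 50 × 325) = 49.6 mm.

a ≈ 49.6 mm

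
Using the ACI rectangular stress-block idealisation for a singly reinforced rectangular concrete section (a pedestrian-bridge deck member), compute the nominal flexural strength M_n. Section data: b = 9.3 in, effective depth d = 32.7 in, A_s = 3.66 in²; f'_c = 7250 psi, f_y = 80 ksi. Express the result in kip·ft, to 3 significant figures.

T = A_s f_y = 3.66 × 80 = 292.8 kips.
a = T/(0.85 f'_c b) = 292.8/(0.85 × 7.25 × 9.3) = 5.109 in.
M_n = T(d − a/2) = 292.8 × (32.7 − 2.5545) = 8826.6 kip·in = 8826.6/12 = 735.55 kip·ft.

M_n ≈ 736 kip·ft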